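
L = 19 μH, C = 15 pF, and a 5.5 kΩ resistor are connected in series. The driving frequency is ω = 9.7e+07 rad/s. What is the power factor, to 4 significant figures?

X_L = ωL = 1843 Ω
X_C = 1/(ωC) = 687.3 Ω
Net reactance X = X_L − X_C = 1156 Ω
Z = 5500 + j1156 Ω
|Z| = √(5500² + 1156²) = 5620 Ω
∠Z = arctan(1156/5500) = 11.87°
cos φ = cos(11.87°) = 0.9786

0.9786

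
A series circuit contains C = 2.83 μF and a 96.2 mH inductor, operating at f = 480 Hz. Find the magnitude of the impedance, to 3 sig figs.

ω = 2πf = 3016 rad/s
X_L = ωL = 290 Ω
X_C = 1/(ωC) = 117 Ω
Net reactance X = X_L − X_C = 173 Ω
Z = j173 Ω
|Z| = √(0² + 173²) = 173 Ω

173 Ω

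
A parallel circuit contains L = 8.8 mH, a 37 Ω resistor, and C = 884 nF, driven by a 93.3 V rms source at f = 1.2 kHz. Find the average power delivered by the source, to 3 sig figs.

235 W

ω = 2πf = 7540 rad/s
X_L = ωL = 66.4 Ω
X_C = 1/(ωC) = 150 Ω
Parallel: admittances add. Y = 1/R + 1/(jωL) + jωC
Y = (0.0270 − j0.00841) S
|Y| = 0.0283 S → |Z| = 1/|Y| = 35.3 Ω, ∠Z = −∠Y = 17.3°
I = V/|Z| = 2.64 A
P = VI cos φ = 93.3 × 2.64 × cos(17.3°) = 235 W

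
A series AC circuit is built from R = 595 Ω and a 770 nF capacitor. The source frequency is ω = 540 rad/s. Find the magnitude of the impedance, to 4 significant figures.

X_C = 1/(ωC) = 2405 Ω
Z = 595.0 − j2405 Ω
|Z| = √(595.0² + 2405²) = 2478 Ω

2478 Ω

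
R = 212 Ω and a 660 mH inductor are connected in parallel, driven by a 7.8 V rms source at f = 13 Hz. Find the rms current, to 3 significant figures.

149 mA

ω = 2πf = 81.68 rad/s
X_L = ωL = 53.9 Ω
Parallel: admittances add. Y = 1/R + 1/(jωL)
Y = (0.00472 − j0.0185) S
|Y| = 0.0191 S → |Z| = 1/|Y| = 52.2 Ω, ∠Z = −∠Y = 75.7°
I = V/|Z| = 7.8/52.2 = 149 mA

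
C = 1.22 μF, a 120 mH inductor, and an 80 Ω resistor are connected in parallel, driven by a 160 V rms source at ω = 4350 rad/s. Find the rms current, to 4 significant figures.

X_L = ωL = 522.0 Ω
X_C = 1/(ωC) = 188.4 Ω
Parallel: admittances add. Y = 1/R + 1/(jωL) + jωC
Y = (0.01250 + j0.003391) S
|Y| = 0.01295 S → |Z| = 1/|Y| = 77.21 Ω, ∠Z = −∠Y = -15.18°
I = V/|Z| = 160/77.21 = 2.072 A

2.072 A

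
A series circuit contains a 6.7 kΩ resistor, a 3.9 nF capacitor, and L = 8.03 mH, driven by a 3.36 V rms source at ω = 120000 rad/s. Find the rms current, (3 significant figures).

494 μA

X_L = ωL = 964 Ω
X_C = 1/(ωC) = 2140 Ω
Net reactance X = X_L − X_C = -1170 Ω
Z = 6700 − j1170 Ω
|Z| = √(6700² + 1170²) = 6800 Ω
I = V/|Z| = 3.36/6800 = 494 μA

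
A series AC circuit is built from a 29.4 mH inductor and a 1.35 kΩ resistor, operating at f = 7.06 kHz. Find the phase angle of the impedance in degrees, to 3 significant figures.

ω = 2πf = 44360 rad/s
X_L = ωL = 1300 Ω
Z = 1350 + j1300 Ω
|Z| = √(1350² + 1300²) = 1880 Ω
∠Z = arctan(1300/1350) = 44.0°

44.0°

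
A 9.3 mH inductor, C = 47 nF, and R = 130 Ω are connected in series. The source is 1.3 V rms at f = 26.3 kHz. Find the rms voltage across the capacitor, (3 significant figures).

ω = 2πf = 165200 rad/s
X_L = ωL = 1540 Ω
X_C = 1/(ωC) = 129 Ω
Net reactance X = X_L − X_C = 1410 Ω
Z = 130 + j1410 Ω
|Z| = √(130² + 1410²) = 1410 Ω
I = V/|Z| = 919 μA
V_C = I·|Z_C| = 0.000919 × 129 = 0.118 V

0.118 V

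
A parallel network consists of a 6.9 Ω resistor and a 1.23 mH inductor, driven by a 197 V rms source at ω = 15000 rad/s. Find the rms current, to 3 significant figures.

30.5 A

X_L = ωL = 18.4 Ω
Parallel: admittances add. Y = 1/R + 1/(jωL)
Y = (0.145 − j0.0542) S
|Y| = 0.155 S → |Z| = 1/|Y| = 6.46 Ω, ∠Z = −∠Y = 20.5°
I = V/|Z| = 197/6.46 = 30.5 A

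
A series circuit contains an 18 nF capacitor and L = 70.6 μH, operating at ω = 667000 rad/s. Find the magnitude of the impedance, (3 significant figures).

X_L = ωL = 47.1 Ω
X_C = 1/(ωC) = 83.3 Ω
Net reactance X = X_L − X_C = -36.2 Ω
Z = − j36.2 Ω
|Z| = √(0² + 36.2²) = 36.2 Ω

36.2 Ω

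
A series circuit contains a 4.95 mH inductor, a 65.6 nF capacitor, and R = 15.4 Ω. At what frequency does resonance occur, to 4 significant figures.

8.832 kHz

ω₀ = 1/√(LC) = 1/√(0.00495 × 6.56e-08) = 55490 rad/s
f₀ = ω₀/(2π) = 8.832 kHz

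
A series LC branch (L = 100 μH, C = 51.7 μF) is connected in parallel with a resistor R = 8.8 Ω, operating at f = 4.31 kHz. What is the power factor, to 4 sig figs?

ω = 2πf = 27080 rad/s
X_L = ωL = 2.708 Ω
X_C = 1/(ωC) = 0.7143 Ω
Branch 1: Z₁ = R = 8.800 Ω
Branch 2 (series LC): Z₂ = j(X_L − X_C) = j1.994 Ω
Parallel: Z = Z₁Z₂/(Z₁+Z₂), |Z| = 1.945 Ω, ∠Z = 77.23°
cos φ = cos(77.23°) = 0.2210

0.2210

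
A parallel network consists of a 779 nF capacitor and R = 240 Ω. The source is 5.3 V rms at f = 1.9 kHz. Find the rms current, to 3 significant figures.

ω = 2πf = 11940 rad/s
X_C = 1/(ωC) = 108 Ω
Parallel: admittances add. Y = 1/R + jωC
Y = (0.00417 + j0.00930) S
|Y| = 0.0102 S → |Z| = 1/|Y| = 98.1 Ω, ∠Z = −∠Y = -65.9°
I = V/|Z| = 5.3/98.1 = 54.0 mA

54.0 mA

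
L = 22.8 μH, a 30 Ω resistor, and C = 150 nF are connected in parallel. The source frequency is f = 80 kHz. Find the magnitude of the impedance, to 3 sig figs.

ω = 2πf = 502700 rad/s
X_L = ωL = 11.5 Ω
X_C = 1/(ωC) = 13.3 Ω
Parallel: admittances add. Y = 1/R + 1/(jωL) + jωC
Y = (0.0333 − j0.0119) S
|Y| = 0.0354 S → |Z| = 1/|Y| = 28.3 Ω, ∠Z = −∠Y = 19.6°

28.3 Ω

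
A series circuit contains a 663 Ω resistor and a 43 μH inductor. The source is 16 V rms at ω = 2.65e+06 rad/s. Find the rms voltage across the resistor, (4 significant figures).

15.77 V

X_L = ωL = 114.0 Ω
Z = 663.0 + j114.0 Ω
|Z| = √(663.0² + 114.0²) = 672.7 Ω
I = V/|Z| = 23.78 mA
V_R = I·|Z_R| = 0.02378 × 663.0 = 15.77 V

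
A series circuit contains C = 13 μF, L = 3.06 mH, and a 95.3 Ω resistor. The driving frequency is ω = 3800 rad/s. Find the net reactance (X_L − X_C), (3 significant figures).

-8.61 Ω

X_L = ωL = 11.6 Ω
X_C = 1/(ωC) = 20.2 Ω
X = 11.6 − 20.2 = -8.61 Ω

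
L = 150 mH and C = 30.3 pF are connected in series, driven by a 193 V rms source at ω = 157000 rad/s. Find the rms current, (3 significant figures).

X_L = ωL = 23600 Ω
X_C = 1/(ωC) = 210000 Ω
Net reactance X = X_L − X_C = -187000 Ω
Z = − j187000 Ω
|Z| = √(0² + 187000²) = 187000 Ω
I = V/|Z| = 193/187000 = 1.03 mA

1.03 mA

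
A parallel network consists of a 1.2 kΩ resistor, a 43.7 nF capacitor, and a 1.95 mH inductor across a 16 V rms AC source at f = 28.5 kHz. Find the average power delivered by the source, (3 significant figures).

213 mW

ω = 2πf = 179100 rad/s
X_L = ωL = 349 Ω
X_C = 1/(ωC) = 128 Ω
Parallel: admittances add. Y = 1/R + 1/(jωL) + jωC
Y = (0.000833 + j0.00496) S
|Y| = 0.00503 S → |Z| = 1/|Y| = 199 Ω, ∠Z = −∠Y = -80.5°
I = V/|Z| = 80.5 mA
P = VI cos φ = 16 × 0.0805 × cos(-80.5°) = 213 mW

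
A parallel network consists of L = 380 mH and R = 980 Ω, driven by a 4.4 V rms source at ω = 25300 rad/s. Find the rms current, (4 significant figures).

X_L = ωL = 9614 Ω
Parallel: admittances add. Y = 1/R + 1/(jωL)
Y = (0.001020 − j0.0001040) S
|Y| = 0.001026 S → |Z| = 1/|Y| = 974.9 Ω, ∠Z = −∠Y = 5.820°
I = V/|Z| = 4.4/974.9 = 4.513 mA

4.513 mA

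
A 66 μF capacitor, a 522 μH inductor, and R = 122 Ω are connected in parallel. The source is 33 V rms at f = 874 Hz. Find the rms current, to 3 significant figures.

ω = 2πf = 5492 rad/s
X_L = ωL = 2.87 Ω
X_C = 1/(ωC) = 2.76 Ω
Parallel: admittances add. Y = 1/R + 1/(jωL) + jωC
Y = (0.00820 + j0.0136) S
|Y| = 0.0159 S → |Z| = 1/|Y| = 63.0 Ω, ∠Z = −∠Y = -58.9°
I = V/|Z| = 33/63.0 = 524 mA

524 mA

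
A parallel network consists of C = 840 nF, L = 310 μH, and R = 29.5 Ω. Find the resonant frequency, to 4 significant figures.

ω₀ = 1/√(LC) = 1/√(0.00031 × 8.4e-07) = 61970 rad/s
f₀ = ω₀/(2π) = 9.863 kHz

9.863 kHz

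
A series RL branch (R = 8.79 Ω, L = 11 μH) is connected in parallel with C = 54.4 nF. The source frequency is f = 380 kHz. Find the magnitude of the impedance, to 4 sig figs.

10.38 Ω

ω = 2πf = 2.388e+06 rad/s
X_L = ωL = 26.26 Ω
X_C = 1/(ωC) = 7.699 Ω
Branch 1 (R+jX_L): Z₁ = 8.790 + j26.26 Ω, |Z₁| = 27.70 Ω
Branch 2 (−jX_C): Z₂ = −j7.699 Ω
Parallel: Z = Z₁Z₂/(Z₁+Z₂), |Z| = 10.38 Ω, ∠Z = -83.17°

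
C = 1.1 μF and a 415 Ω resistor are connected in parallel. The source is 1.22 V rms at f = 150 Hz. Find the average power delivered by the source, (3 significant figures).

3.59 mW

ω = 2πf = 942.5 rad/s
X_C = 1/(ωC) = 965 Ω
Parallel: admittances add. Y = 1/R + jωC
Y = (0.00241 + j0.00104) S
|Y| = 0.00262 S → |Z| = 1/|Y| = 381 Ω, ∠Z = −∠Y = -23.3°
I = V/|Z| = 3.20 mA
P = VI cos φ = 1.22 × 0.00320 × cos(-23.3°) = 3.59 mW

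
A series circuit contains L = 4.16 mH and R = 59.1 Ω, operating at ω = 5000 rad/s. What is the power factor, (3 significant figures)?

X_L = ωL = 20.8 Ω
Z = 59.1 + j20.8 Ω
|Z| = √(59.1² + 20.8²) = 62.7 Ω
∠Z = arctan(20.8/59.1) = 19.4°
cos φ = cos(19.4°) = 0.943

0.943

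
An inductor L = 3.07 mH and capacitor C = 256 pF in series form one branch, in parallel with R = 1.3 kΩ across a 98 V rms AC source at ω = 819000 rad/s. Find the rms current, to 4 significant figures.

X_L = ωL = 2514 Ω
X_C = 1/(ωC) = 4770 Ω
Branch 1: Z₁ = R = 1300 Ω
Branch 2 (series LC): Z₂ = j(X_L − X_C) = −j2255 Ω
Parallel: Z = Z₁Z₂/(Z₁+Z₂), |Z| = 1126 Ω, ∠Z = -29.96°
I = V/|Z| = 98/1126 = 87.01 mA

87.01 mA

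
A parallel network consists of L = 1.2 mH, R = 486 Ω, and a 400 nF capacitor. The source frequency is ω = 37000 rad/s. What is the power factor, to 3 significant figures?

0.257

X_L = ωL = 44.4 Ω
X_C = 1/(ωC) = 67.6 Ω
Parallel: admittances add. Y = 1/R + 1/(jωL) + jωC
Y = (0.00206 − j0.00772) S
|Y| = 0.00799 S → |Z| = 1/|Y| = 125 Ω, ∠Z = −∠Y = 75.1°
cos φ = cos(75.1°) = 0.257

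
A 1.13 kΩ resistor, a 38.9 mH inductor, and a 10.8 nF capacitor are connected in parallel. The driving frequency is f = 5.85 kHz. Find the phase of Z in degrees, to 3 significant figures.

18.9°

ω = 2πf = 36760 rad/s
X_L = ωL = 1430 Ω
X_C = 1/(ωC) = 2520 Ω
Parallel: admittances add. Y = 1/R + 1/(jωL) + jωC
Y = (0.000885 − j0.000302) S
|Y| = 0.000935 S → |Z| = 1/|Y| = 1070 Ω, ∠Z = −∠Y = 18.9°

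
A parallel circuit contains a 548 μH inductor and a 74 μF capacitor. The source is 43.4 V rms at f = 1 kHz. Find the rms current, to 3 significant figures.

7.57 A

ω = 2πf = 6283 rad/s
X_L = ωL = 3.44 Ω
X_C = 1/(ωC) = 2.15 Ω
Parallel: admittances add. Y = 1/(jωL) + jωC
Y = (0 + j0.175) S
|Y| = 0.175 S → |Z| = 1/|Y| = 5.73 Ω, ∠Z = −∠Y = -90.0°
I = V/|Z| = 43.4/5.73 = 7.57 A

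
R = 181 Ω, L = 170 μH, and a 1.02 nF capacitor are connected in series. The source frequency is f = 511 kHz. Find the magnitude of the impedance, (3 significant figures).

301 Ω

ω = 2πf = 3.211e+06 rad/s
X_L = ωL = 546 Ω
X_C = 1/(ωC) = 305 Ω
Net reactance X = X_L − X_C = 240 Ω
Z = 181 + j240 Ω
|Z| = √(181² + 240²) = 301 Ω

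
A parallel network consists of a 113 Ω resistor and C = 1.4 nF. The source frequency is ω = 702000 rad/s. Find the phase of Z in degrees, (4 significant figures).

X_C = 1/(ωC) = 1018 Ω
Parallel: admittances add. Y = 1/R + jωC
Y = (0.008850 + j0.0009828) S
|Y| = 0.008904 S → |Z| = 1/|Y| = 112.3 Ω, ∠Z = −∠Y = -6.337°

-6.337°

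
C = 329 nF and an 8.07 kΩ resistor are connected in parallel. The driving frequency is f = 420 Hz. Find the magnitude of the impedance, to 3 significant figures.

1140 Ω

ω = 2πf = 2639 rad/s
X_C = 1/(ωC) = 1150 Ω
Parallel: admittances add. Y = 1/R + jωC
Y = (0.000124 + j0.000868) S
|Y| = 0.000877 S → |Z| = 1/|Y| = 1140 Ω, ∠Z = −∠Y = -81.9°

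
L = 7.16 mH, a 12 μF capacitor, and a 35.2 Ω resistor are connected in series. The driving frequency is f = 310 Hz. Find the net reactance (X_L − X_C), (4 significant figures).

ω = 2πf = 1948 rad/s
X_L = ωL = 13.95 Ω
X_C = 1/(ωC) = 42.78 Ω
X = 13.95 − 42.78 = -28.84 Ω

-28.84 Ω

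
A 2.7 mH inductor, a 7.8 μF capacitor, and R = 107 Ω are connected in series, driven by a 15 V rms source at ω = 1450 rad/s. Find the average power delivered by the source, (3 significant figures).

X_L = ωL = 3.92 Ω
X_C = 1/(ωC) = 88.4 Ω
Net reactance X = X_L − X_C = -84.5 Ω
Z = 107 − j84.5 Ω
|Z| = √(107² + 84.5²) = 136 Ω
∠Z = arctan(-84.5/107) = -38.3°
I = V/|Z| = 110 mA
P = VI cos φ = 15 × 0.110 × cos(-38.3°) = 1.30 W

1.30 W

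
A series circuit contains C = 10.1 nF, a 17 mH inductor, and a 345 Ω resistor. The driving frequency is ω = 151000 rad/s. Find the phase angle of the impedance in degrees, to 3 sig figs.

79.8°

X_L = ωL = 2570 Ω
X_C = 1/(ωC) = 656 Ω
Net reactance X = X_L − X_C = 1910 Ω
Z = 345 + j1910 Ω
|Z| = √(345² + 1910²) = 1940 Ω
∠Z = arctan(1910/345) = 79.8°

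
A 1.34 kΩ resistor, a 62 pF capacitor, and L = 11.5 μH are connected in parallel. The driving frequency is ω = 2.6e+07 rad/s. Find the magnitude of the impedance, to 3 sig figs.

X_L = ωL = 299 Ω
X_C = 1/(ωC) = 620 Ω
Parallel: admittances add. Y = 1/R + 1/(jωL) + jωC
Y = (0.000746 − j0.00173) S
|Y| = 0.00189 S → |Z| = 1/|Y| = 530 Ω, ∠Z = −∠Y = 66.7°

530 Ω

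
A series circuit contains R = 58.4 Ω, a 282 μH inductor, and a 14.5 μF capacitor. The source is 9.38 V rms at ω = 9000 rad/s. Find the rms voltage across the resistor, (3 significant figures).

9.34 V

X_L = ωL = 2.54 Ω
X_C = 1/(ωC) = 7.66 Ω
Net reactance X = X_L − X_C = -5.12 Ω
Z = 58.4 − j5.12 Ω
|Z| = √(58.4² + 5.12²) = 58.6 Ω
I = V/|Z| = 160 mA
V_R = I·|Z_R| = 0.160 × 58.4 = 9.34 V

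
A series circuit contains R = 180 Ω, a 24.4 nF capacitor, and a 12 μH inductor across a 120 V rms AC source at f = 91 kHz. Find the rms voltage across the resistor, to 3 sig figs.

113 V

ω = 2πf = 571800 rad/s
X_L = ωL = 6.86 Ω
X_C = 1/(ωC) = 71.7 Ω
Net reactance X = X_L − X_C = -64.8 Ω
Z = 180 − j64.8 Ω
|Z| = √(180² + 64.8²) = 191 Ω
I = V/|Z| = 627 mA
V_R = I·|Z_R| = 0.627 × 180 = 113 V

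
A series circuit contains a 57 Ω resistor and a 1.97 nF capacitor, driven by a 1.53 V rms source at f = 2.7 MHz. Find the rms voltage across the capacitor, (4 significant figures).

ω = 2πf = 1.696e+07 rad/s
X_C = 1/(ωC) = 29.92 Ω
Z = 57.00 − j29.92 Ω
|Z| = √(57.00² + 29.92²) = 64.38 Ω
I = V/|Z| = 23.77 mA
V_C = I·|Z_C| = 0.02377 × 29.92 = 0.7111 V

0.7111 V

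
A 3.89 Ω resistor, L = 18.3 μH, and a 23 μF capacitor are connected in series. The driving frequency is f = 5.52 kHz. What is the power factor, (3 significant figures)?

ω = 2πf = 34680 rad/s
X_L = ωL = 0.635 Ω
X_C = 1/(ωC) = 1.25 Ω
Net reactance X = X_L − X_C = -0.619 Ω
Z = 3.89 − j0.619 Ω
|Z| = √(3.89² + 0.619²) = 3.94 Ω
∠Z = arctan(-0.619/3.89) = -9.04°
cos φ = cos(-9.04°) = 0.988

0.988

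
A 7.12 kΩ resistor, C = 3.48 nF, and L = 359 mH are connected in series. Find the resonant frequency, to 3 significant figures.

4.50 kHz

ω₀ = 1/√(LC) = 1/√(0.359 × 3.48e-09) = 28290 rad/s
f₀ = ω₀/(2π) = 4.50 kHz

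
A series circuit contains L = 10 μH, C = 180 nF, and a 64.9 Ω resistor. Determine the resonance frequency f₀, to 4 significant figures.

ω₀ = 1/√(LC) = 1/√(1e-05 × 1.8e-07) = 745400 rad/s
f₀ = ω₀/(2π) = 118.6 kHz

118.6 kHz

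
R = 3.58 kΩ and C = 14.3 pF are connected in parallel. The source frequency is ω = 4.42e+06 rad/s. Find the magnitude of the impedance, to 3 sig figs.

3490 Ω

X_C = 1/(ωC) = 15800 Ω
Parallel: admittances add. Y = 1/R + jωC
Y = (0.000279 + j6.32e-05) S
|Y| = 0.000286 S → |Z| = 1/|Y| = 3490 Ω, ∠Z = −∠Y = -12.8°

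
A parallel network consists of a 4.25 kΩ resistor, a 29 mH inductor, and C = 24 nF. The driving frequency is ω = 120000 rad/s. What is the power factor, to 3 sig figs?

X_L = ωL = 3480 Ω
X_C = 1/(ωC) = 347 Ω
Parallel: admittances add. Y = 1/R + 1/(jωL) + jωC
Y = (0.000235 + j0.00259) S
|Y| = 0.00260 S → |Z| = 1/|Y| = 384 Ω, ∠Z = −∠Y = -84.8°
cos φ = cos(-84.8°) = 0.0904

0.0904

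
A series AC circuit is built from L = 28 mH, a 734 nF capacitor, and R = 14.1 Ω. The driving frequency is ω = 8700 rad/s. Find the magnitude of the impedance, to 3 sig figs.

X_L = ωL = 244 Ω
X_C = 1/(ωC) = 157 Ω
Net reactance X = X_L − X_C = 87.0 Ω
Z = 14.1 + j87.0 Ω
|Z| = √(14.1² + 87.0²) = 88.1 Ω

88.1 Ω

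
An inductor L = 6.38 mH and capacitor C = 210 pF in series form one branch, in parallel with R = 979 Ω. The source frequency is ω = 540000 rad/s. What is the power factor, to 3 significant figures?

X_L = ωL = 3450 Ω
X_C = 1/(ωC) = 8820 Ω
Branch 1: Z₁ = R = 979 Ω
Branch 2 (series LC): Z₂ = j(X_L − X_C) = −j5370 Ω
Parallel: Z = Z₁Z₂/(Z₁+Z₂), |Z| = 963 Ω, ∠Z = -10.3°
cos φ = cos(-10.3°) = 0.984

0.984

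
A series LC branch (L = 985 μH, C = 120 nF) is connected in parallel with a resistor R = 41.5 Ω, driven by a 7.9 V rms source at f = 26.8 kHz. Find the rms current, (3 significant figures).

ω = 2πf = 168400 rad/s
X_L = ωL = 166 Ω
X_C = 1/(ωC) = 49.5 Ω
Branch 1: Z₁ = R = 41.5 Ω
Branch 2 (series LC): Z₂ = j(X_L − X_C) = j116 Ω
Parallel: Z = Z₁Z₂/(Z₁+Z₂), |Z| = 39.1 Ω, ∠Z = 19.6°
I = V/|Z| = 7.9/39.1 = 202 mA

202 mA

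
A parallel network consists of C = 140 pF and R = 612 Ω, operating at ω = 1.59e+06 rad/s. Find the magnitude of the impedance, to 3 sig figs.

X_C = 1/(ωC) = 4490 Ω
Parallel: admittances add. Y = 1/R + jωC
Y = (0.00163 + j0.000223) S
|Y| = 0.00165 S → |Z| = 1/|Y| = 606 Ω, ∠Z = −∠Y = -7.76°

606 Ω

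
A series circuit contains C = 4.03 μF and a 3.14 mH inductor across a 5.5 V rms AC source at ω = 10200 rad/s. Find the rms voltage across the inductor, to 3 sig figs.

X_L = ωL = 32.0 Ω
X_C = 1/(ωC) = 24.3 Ω
Net reactance X = X_L − X_C = 7.70 Ω
Z = j7.70 Ω
|Z| = √(0² + 7.70²) = 7.70 Ω
I = V/|Z| = 714 mA
V_L = I·|Z_L| = 0.714 × 32.0 = 22.9 V

22.9 V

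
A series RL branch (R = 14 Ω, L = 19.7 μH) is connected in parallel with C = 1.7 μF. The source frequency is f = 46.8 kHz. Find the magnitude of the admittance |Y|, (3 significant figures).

479 mS

ω = 2πf = 294100 rad/s
X_L = ωL = 5.79 Ω
X_C = 1/(ωC) = 2.00 Ω
Branch 1 (R+jX_L): Z₁ = 14.0 + j5.79 Ω, |Z₁| = 15.2 Ω
Branch 2 (−jX_C): Z₂ = −j2.00 Ω
Parallel: Z = Z₁Z₂/(Z₁+Z₂), |Z| = 2.09 Ω, ∠Z = -82.7°
|Y| = 1/|Z| = 479 mS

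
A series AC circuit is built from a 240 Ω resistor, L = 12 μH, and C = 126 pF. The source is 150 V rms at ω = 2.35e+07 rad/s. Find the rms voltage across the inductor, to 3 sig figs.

X_L = ωL = 282 Ω
X_C = 1/(ωC) = 338 Ω
Net reactance X = X_L − X_C = -55.7 Ω
Z = 240 − j55.7 Ω
|Z| = √(240² + 55.7²) = 246 Ω
I = V/|Z| = 609 mA
V_L = I·|Z_L| = 0.609 × 282 = 172 V

172 V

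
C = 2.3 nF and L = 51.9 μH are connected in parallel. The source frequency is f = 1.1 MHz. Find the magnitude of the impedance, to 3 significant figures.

ω = 2πf = 6.912e+06 rad/s
X_L = ωL = 359 Ω
X_C = 1/(ωC) = 62.9 Ω
Parallel: admittances add. Y = 1/(jωL) + jωC
Y = (0 + j0.0131) S
|Y| = 0.0131 S → |Z| = 1/|Y| = 76.3 Ω, ∠Z = −∠Y = -90.0°

76.3 Ω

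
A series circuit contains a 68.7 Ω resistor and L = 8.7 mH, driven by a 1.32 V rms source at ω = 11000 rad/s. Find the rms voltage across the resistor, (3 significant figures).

0.770 V

X_L = ωL = 95.7 Ω
Z = 68.7 + j95.7 Ω
|Z| = √(68.7² + 95.7²) = 118 Ω
I = V/|Z| = 11.2 mA
V_R = I·|Z_R| = 0.0112 × 68.7 = 0.770 V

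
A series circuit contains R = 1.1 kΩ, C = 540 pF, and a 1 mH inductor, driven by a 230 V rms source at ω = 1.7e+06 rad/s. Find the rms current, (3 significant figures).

183 mA

X_L = ωL = 1700 Ω
X_C = 1/(ωC) = 1090 Ω
Net reactance X = X_L − X_C = 611 Ω
Z = 1100 + j611 Ω
|Z| = √(1100² + 611²) = 1260 Ω
I = V/|Z| = 230/1260 = 183 mA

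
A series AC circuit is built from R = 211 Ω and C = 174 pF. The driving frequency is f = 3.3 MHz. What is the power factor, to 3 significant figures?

0.606

ω = 2πf = 2.073e+07 rad/s
X_C = 1/(ωC) = 277 Ω
Z = 211 − j277 Ω
|Z| = √(211² + 277²) = 348 Ω
∠Z = arctan(-277/211) = -52.7°
cos φ = cos(-52.7°) = 0.606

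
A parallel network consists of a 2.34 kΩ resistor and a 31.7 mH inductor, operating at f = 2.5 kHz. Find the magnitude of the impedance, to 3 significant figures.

ω = 2πf = 15710 rad/s
X_L = ωL = 498 Ω
Parallel: admittances add. Y = 1/R + 1/(jωL)
Y = (0.000427 − j0.00201) S
|Y| = 0.00205 S → |Z| = 1/|Y| = 487 Ω, ∠Z = −∠Y = 78.0°

487 Ω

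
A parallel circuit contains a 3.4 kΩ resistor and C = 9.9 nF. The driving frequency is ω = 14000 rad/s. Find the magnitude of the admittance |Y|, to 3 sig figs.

325 μS

X_C = 1/(ωC) = 7220 Ω
Parallel: admittances add. Y = 1/R + jωC
Y = (0.000294 + j0.000139) S
|Y| = 0.000325 S → |Z| = 1/|Y| = 3080 Ω, ∠Z = −∠Y = -25.2°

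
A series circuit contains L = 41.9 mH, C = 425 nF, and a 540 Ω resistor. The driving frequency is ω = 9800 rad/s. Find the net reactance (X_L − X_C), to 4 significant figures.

170.5 Ω

X_L = ωL = 410.6 Ω
X_C = 1/(ωC) = 240.1 Ω
X = 410.6 − 240.1 = 170.5 Ω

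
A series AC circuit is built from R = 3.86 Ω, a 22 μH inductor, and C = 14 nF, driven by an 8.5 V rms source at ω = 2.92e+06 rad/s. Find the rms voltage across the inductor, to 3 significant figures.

X_L = ωL = 64.2 Ω
X_C = 1/(ωC) = 24.5 Ω
Net reactance X = X_L − X_C = 39.8 Ω
Z = 3.86 + j39.8 Ω
|Z| = √(3.86² + 39.8²) = 40.0 Ω
I = V/|Z| = 213 mA
V_L = I·|Z_L| = 0.213 × 64.2 = 13.7 V

13.7 V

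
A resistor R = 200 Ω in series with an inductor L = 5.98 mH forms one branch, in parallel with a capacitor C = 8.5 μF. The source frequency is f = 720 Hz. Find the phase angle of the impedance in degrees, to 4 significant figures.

ω = 2πf = 4524 rad/s
X_L = ωL = 27.05 Ω
X_C = 1/(ωC) = 26.01 Ω
Branch 1 (R+jX_L): Z₁ = 200.0 + j27.05 Ω, |Z₁| = 201.8 Ω
Branch 2 (−jX_C): Z₂ = −j26.01 Ω
Parallel: Z = Z₁Z₂/(Z₁+Z₂), |Z| = 26.24 Ω, ∠Z = -82.60°

-82.60°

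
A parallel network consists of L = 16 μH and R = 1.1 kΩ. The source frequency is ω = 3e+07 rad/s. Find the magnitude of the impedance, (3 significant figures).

X_L = ωL = 480 Ω
Parallel: admittances add. Y = 1/R + 1/(jωL)
Y = (0.000909 − j0.00208) S
|Y| = 0.00227 S → |Z| = 1/|Y| = 440 Ω, ∠Z = −∠Y = 66.4°

440 Ω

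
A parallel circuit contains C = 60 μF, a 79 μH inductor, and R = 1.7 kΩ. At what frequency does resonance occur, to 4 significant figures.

ω₀ = 1/√(LC) = 1/√(7.9e-05 × 6e-05) = 14520 rad/s
f₀ = ω₀/(2π) = 2.312 kHz

2.312 kHz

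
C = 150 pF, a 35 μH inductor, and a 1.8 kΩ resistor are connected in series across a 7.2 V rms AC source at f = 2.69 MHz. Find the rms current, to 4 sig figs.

ω = 2πf = 1.69e+07 rad/s
X_L = ωL = 591.6 Ω
X_C = 1/(ωC) = 394.4 Ω
Net reactance X = X_L − X_C = 197.1 Ω
Z = 1800 + j197.1 Ω
|Z| = √(1800² + 197.1²) = 1811 Ω
I = V/|Z| = 7.2/1811 = 3.976 mA

3.976 mA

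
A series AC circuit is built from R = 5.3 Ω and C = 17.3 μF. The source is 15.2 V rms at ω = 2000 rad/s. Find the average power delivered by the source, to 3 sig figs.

1.42 W

X_C = 1/(ωC) = 28.9 Ω
Z = 5.30 − j28.9 Ω
|Z| = √(5.30² + 28.9²) = 29.4 Ω
∠Z = arctan(-28.9/5.30) = -79.6°
I = V/|Z| = 517 mA
P = VI cos φ = 15.2 × 0.517 × cos(-79.6°) = 1.42 W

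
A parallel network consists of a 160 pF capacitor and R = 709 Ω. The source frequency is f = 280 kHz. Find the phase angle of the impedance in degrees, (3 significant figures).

ω = 2πf = 1.759e+06 rad/s
X_C = 1/(ωC) = 3550 Ω
Parallel: admittances add. Y = 1/R + jωC
Y = (0.00141 + j0.000281) S
|Y| = 0.00144 S → |Z| = 1/|Y| = 695 Ω, ∠Z = −∠Y = -11.3°

-11.3°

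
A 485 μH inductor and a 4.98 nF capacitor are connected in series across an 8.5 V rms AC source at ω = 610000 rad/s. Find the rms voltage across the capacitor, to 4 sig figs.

83.94 V

X_L = ωL = 295.9 Ω
X_C = 1/(ωC) = 329.2 Ω
Net reactance X = X_L − X_C = -33.34 Ω
Z = − j33.34 Ω
|Z| = √(0² + 33.34²) = 33.34 Ω
I = V/|Z| = 255.0 mA
V_C = I·|Z_C| = 0.2550 × 329.2 = 83.94 V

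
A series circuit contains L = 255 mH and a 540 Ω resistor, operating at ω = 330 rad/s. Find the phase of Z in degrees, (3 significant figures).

8.86°

X_L = ωL = 84.2 Ω
Z = 540 + j84.2 Ω
|Z| = √(540² + 84.2²) = 547 Ω
∠Z = arctan(84.2/540) = 8.86°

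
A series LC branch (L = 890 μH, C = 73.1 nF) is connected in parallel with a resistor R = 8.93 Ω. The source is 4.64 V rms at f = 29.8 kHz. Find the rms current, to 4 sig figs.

522.0 mA

ω = 2πf = 187200 rad/s
X_L = ωL = 166.6 Ω
X_C = 1/(ωC) = 73.06 Ω
Branch 1: Z₁ = R = 8.930 Ω
Branch 2 (series LC): Z₂ = j(X_L − X_C) = j93.58 Ω
Parallel: Z = Z₁Z₂/(Z₁+Z₂), |Z| = 8.890 Ω, ∠Z = 5.451°
I = V/|Z| = 4.64/8.890 = 522.0 mA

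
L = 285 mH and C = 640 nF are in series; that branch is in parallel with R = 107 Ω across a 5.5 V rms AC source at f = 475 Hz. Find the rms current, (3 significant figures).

54.1 mA

ω = 2πf = 2985 rad/s
X_L = ωL = 851 Ω
X_C = 1/(ωC) = 524 Ω
Branch 1: Z₁ = R = 107 Ω
Branch 2 (series LC): Z₂ = j(X_L − X_C) = j327 Ω
Parallel: Z = Z₁Z₂/(Z₁+Z₂), |Z| = 102 Ω, ∠Z = 18.1°
I = V/|Z| = 5.5/102 = 54.1 mA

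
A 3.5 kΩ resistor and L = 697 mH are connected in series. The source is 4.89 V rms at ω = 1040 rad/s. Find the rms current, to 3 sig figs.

1.37 mA

X_L = ωL = 725 Ω
Z = 3500 + j725 Ω
|Z| = √(3500² + 725²) = 3570 Ω
I = V/|Z| = 4.89/3570 = 1.37 mA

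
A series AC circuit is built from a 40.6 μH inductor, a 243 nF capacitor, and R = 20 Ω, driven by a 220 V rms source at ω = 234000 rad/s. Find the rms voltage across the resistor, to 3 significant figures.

X_L = ωL = 9.50 Ω
X_C = 1/(ωC) = 17.6 Ω
Net reactance X = X_L − X_C = -8.09 Ω
Z = 20.0 − j8.09 Ω
|Z| = √(20.0² + 8.09²) = 21.6 Ω
I = V/|Z| = 10.2 A
V_R = I·|Z_R| = 10.2 × 20.0 = 204 V

204 V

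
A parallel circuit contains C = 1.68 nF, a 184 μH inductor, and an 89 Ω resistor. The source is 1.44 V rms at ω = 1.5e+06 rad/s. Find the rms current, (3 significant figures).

X_L = ωL = 276 Ω
X_C = 1/(ωC) = 397 Ω
Parallel: admittances add. Y = 1/R + 1/(jωL) + jωC
Y = (0.0112 − j0.00110) S
|Y| = 0.0113 S → |Z| = 1/|Y| = 88.6 Ω, ∠Z = −∠Y = 5.61°
I = V/|Z| = 1.44/88.6 = 16.3 mA

16.3 mA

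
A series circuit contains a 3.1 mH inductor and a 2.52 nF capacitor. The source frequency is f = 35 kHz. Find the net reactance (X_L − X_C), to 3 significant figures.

-1120 Ω

ω = 2πf = 219900 rad/s
X_L = ωL = 682 Ω
X_C = 1/(ωC) = 1800 Ω
X = 682 − 1800 = -1120 Ω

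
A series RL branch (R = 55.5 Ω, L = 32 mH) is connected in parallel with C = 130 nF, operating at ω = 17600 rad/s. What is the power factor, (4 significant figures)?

X_L = ωL = 563.2 Ω
X_C = 1/(ωC) = 437.1 Ω
Branch 1 (R+jX_L): Z₁ = 55.50 + j563.2 Ω, |Z₁| = 565.9 Ω
Branch 2 (−jX_C): Z₂ = −j437.1 Ω
Parallel: Z = Z₁Z₂/(Z₁+Z₂), |Z| = 1795 Ω, ∠Z = -71.88°
cos φ = cos(-71.88°) = 0.3110

0.3110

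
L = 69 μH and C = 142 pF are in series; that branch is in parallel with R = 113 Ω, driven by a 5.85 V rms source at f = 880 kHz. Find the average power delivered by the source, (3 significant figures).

ω = 2πf = 5.529e+06 rad/s
X_L = ωL = 382 Ω
X_C = 1/(ωC) = 1270 Ω
Branch 1: Z₁ = R = 113 Ω
Branch 2 (series LC): Z₂ = j(X_L − X_C) = −j892 Ω
Parallel: Z = Z₁Z₂/(Z₁+Z₂), |Z| = 112 Ω, ∠Z = -7.22°
I = V/|Z| = 52.2 mA
P = VI cos φ = 5.85 × 0.0522 × cos(-7.22°) = 303 mW

303 mW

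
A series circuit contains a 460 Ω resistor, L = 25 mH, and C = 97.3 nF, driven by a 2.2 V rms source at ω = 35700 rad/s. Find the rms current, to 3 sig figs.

2.90 mA

X_L = ωL = 892 Ω
X_C = 1/(ωC) = 288 Ω
Net reactance X = X_L − X_C = 605 Ω
Z = 460 + j605 Ω
|Z| = √(460² + 605²) = 760 Ω
I = V/|Z| = 2.2/760 = 2.90 mA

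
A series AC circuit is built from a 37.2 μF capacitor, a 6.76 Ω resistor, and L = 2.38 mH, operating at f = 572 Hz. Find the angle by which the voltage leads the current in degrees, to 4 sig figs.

9.028°

ω = 2πf = 3594 rad/s
X_L = ωL = 8.554 Ω
X_C = 1/(ωC) = 7.480 Ω
Net reactance X = X_L − X_C = 1.074 Ω
Z = 6.760 + j1.074 Ω
|Z| = √(6.760² + 1.074²) = 6.845 Ω
∠Z = arctan(1.074/6.760) = 9.028°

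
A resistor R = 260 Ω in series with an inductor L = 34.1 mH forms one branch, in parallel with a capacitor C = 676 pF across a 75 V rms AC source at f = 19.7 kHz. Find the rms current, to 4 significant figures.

ω = 2πf = 123800 rad/s
X_L = ωL = 4221 Ω
X_C = 1/(ωC) = 11950 Ω
Branch 1 (R+jX_L): Z₁ = 260.0 + j4221 Ω, |Z₁| = 4229 Ω
Branch 2 (−jX_C): Z₂ = −j11950 Ω
Parallel: Z = Z₁Z₂/(Z₁+Z₂), |Z| = 6534 Ω, ∠Z = 84.55°
I = V/|Z| = 75/6534 = 11.48 mA

11.48 mA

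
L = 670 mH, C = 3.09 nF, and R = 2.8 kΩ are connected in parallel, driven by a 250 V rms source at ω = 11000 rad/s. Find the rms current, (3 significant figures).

92.8 mA

X_L = ωL = 7370 Ω
X_C = 1/(ωC) = 29400 Ω
Parallel: admittances add. Y = 1/R + 1/(jωL) + jωC
Y = (0.000357 − j0.000102) S
|Y| = 0.000371 S → |Z| = 1/|Y| = 2690 Ω, ∠Z = −∠Y = 15.9°
I = V/|Z| = 250/2690 = 92.8 mA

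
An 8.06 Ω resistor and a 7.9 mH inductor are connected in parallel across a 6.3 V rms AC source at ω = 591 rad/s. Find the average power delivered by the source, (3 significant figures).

4.92 W

X_L = ωL = 4.67 Ω
Parallel: admittances add. Y = 1/R + 1/(jωL)
Y = (0.124 − j0.214) S
|Y| = 0.248 S → |Z| = 1/|Y| = 4.04 Ω, ∠Z = −∠Y = 59.9°
I = V/|Z| = 1.56 A
P = VI cos φ = 6.3 × 1.56 × cos(59.9°) = 4.92 W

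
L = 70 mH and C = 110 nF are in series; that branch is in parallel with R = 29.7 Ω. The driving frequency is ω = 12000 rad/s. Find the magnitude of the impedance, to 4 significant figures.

27.94 Ω

X_L = ωL = 840.0 Ω
X_C = 1/(ωC) = 757.6 Ω
Branch 1: Z₁ = R = 29.70 Ω
Branch 2 (series LC): Z₂ = j(X_L − X_C) = j82.42 Ω
Parallel: Z = Z₁Z₂/(Z₁+Z₂), |Z| = 27.94 Ω, ∠Z = 19.82°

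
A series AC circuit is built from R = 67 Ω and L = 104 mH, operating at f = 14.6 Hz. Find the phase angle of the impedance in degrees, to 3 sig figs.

8.10°

ω = 2πf = 91.73 rad/s
X_L = ωL = 9.54 Ω
Z = 67.0 + j9.54 Ω
|Z| = √(67.0² + 9.54²) = 67.7 Ω
∠Z = arctan(9.54/67.0) = 8.10°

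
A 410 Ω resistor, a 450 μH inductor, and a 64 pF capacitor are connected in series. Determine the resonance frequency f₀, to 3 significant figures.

938 kHz

ω₀ = 1/√(LC) = 1/√(0.00045 × 6.4e-11) = 5.893e+06 rad/s
f₀ = ω₀/(2π) = 938 kHz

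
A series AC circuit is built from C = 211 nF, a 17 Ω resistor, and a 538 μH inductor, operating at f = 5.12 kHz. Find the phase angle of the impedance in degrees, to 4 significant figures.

ω = 2πf = 32170 rad/s
X_L = ωL = 17.31 Ω
X_C = 1/(ωC) = 147.3 Ω
Net reactance X = X_L − X_C = -130.0 Ω
Z = 17.00 − j130.0 Ω
|Z| = √(17.00² + 130.0²) = 131.1 Ω
∠Z = arctan(-130.0/17.00) = -82.55°

-82.55°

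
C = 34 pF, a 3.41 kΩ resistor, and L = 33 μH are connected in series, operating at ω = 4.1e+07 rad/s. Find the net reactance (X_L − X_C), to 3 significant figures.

X_L = ωL = 1350 Ω
X_C = 1/(ωC) = 717 Ω
X = 1350 − 717 = 636 Ω

636 Ω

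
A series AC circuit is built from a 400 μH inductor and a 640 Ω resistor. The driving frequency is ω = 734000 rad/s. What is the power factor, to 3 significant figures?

0.909

X_L = ωL = 294 Ω
Z = 640 + j294 Ω
|Z| = √(640² + 294²) = 704 Ω
∠Z = arctan(294/640) = 24.6°
cos φ = cos(24.6°) = 0.909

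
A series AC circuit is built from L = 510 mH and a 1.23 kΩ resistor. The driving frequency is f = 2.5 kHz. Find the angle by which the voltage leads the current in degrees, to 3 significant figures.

81.3°

ω = 2πf = 15710 rad/s
X_L = ωL = 8010 Ω
Z = 1230 + j8010 Ω
|Z| = √(1230² + 8010²) = 8100 Ω
∠Z = arctan(8010/1230) = 81.3°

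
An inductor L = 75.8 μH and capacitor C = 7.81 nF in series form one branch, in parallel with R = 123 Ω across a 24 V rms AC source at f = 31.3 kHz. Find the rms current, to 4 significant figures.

ω = 2πf = 196700 rad/s
X_L = ωL = 14.91 Ω
X_C = 1/(ωC) = 651.1 Ω
Branch 1: Z₁ = R = 123.0 Ω
Branch 2 (series LC): Z₂ = j(X_L − X_C) = −j636.2 Ω
Parallel: Z = Z₁Z₂/(Z₁+Z₂), |Z| = 120.8 Ω, ∠Z = -10.94°
I = V/|Z| = 24/120.8 = 198.7 mA

198.7 mA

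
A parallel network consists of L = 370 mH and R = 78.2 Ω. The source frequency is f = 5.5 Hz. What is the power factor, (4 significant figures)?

ω = 2πf = 34.56 rad/s
X_L = ωL = 12.79 Ω
Parallel: admittances add. Y = 1/R + 1/(jωL)
Y = (0.01279 − j0.07821) S
|Y| = 0.07925 S → |Z| = 1/|Y| = 12.62 Ω, ∠Z = −∠Y = 80.71°
cos φ = cos(80.71°) = 0.1614

0.1614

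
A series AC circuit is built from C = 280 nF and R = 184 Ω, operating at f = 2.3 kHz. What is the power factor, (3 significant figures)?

0.597

ω = 2πf = 14450 rad/s
X_C = 1/(ωC) = 247 Ω
Z = 184 − j247 Ω
|Z| = √(184² + 247²) = 308 Ω
∠Z = arctan(-247/184) = -53.3°
cos φ = cos(-53.3°) = 0.597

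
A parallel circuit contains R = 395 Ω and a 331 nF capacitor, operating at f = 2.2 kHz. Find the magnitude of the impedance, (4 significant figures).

191.2 Ω

ω = 2πf = 13820 rad/s
X_C = 1/(ωC) = 218.6 Ω
Parallel: admittances add. Y = 1/R + jωC
Y = (0.002532 + j0.004575) S
|Y| = 0.005229 S → |Z| = 1/|Y| = 191.2 Ω, ∠Z = −∠Y = -61.04°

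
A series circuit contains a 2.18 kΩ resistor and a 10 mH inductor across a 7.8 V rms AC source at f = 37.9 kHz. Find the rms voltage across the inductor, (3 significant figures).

5.75 V

ω = 2πf = 238100 rad/s
X_L = ωL = 2380 Ω
Z = 2180 + j2380 Ω
|Z| = √(2180² + 2380²) = 3230 Ω
I = V/|Z| = 2.42 mA
V_L = I·|Z_L| = 0.00242 × 2380 = 5.75 V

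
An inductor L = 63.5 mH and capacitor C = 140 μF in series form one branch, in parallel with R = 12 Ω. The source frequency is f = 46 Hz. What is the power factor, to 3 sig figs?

0.468

ω = 2πf = 289.0 rad/s
X_L = ωL = 18.4 Ω
X_C = 1/(ωC) = 24.7 Ω
Branch 1: Z₁ = R = 12.0 Ω
Branch 2 (series LC): Z₂ = j(X_L − X_C) = −j6.36 Ω
Parallel: Z = Z₁Z₂/(Z₁+Z₂), |Z| = 5.62 Ω, ∠Z = -62.1°
cos φ = cos(-62.1°) = 0.468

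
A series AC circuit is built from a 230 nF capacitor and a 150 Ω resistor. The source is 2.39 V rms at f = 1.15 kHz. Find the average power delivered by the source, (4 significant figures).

2.228 mW

ω = 2πf = 7226 rad/s
X_C = 1/(ωC) = 601.7 Ω
Z = 150.0 − j601.7 Ω
|Z| = √(150.0² + 601.7²) = 620.1 Ω
∠Z = arctan(-601.7/150.0) = -76.00°
I = V/|Z| = 3.854 mA
P = VI cos φ = 2.39 × 0.003854 × cos(-76.00°) = 2.228 mW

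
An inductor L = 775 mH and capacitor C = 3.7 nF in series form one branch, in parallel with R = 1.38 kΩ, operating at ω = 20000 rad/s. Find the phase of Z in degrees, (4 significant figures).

34.79°

X_L = ωL = 15500 Ω
X_C = 1/(ωC) = 13510 Ω
Branch 1: Z₁ = R = 1380 Ω
Branch 2 (series LC): Z₂ = j(X_L − X_C) = j1986 Ω
Parallel: Z = Z₁Z₂/(Z₁+Z₂), |Z| = 1133 Ω, ∠Z = 34.79°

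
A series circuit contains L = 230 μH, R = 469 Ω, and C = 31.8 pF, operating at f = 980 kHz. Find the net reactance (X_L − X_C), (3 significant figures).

ω = 2πf = 6.158e+06 rad/s
X_L = ωL = 1420 Ω
X_C = 1/(ωC) = 5110 Ω
X = 1420 − 5110 = -3690 Ω

-3690 Ω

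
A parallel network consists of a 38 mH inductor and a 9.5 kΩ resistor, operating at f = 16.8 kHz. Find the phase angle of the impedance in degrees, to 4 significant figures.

ω = 2πf = 105600 rad/s
X_L = ωL = 4011 Ω
Parallel: admittances add. Y = 1/R + 1/(jωL)
Y = (0.0001053 − j0.0002493) S
|Y| = 0.0002706 S → |Z| = 1/|Y| = 3695 Ω, ∠Z = −∠Y = 67.11°

67.11°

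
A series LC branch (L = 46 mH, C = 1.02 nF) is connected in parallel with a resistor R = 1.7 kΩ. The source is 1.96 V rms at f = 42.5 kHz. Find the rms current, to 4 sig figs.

ω = 2πf = 267000 rad/s
X_L = ωL = 12280 Ω
X_C = 1/(ωC) = 3671 Ω
Branch 1: Z₁ = R = 1700 Ω
Branch 2 (series LC): Z₂ = j(X_L − X_C) = j8612 Ω
Parallel: Z = Z₁Z₂/(Z₁+Z₂), |Z| = 1668 Ω, ∠Z = 11.17°
I = V/|Z| = 1.96/1668 = 1.175 mA

1.175 mA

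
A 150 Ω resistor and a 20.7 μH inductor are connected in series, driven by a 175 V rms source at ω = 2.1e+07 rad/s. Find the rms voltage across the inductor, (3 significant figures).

165 V

X_L = ωL = 435 Ω
Z = 150 + j435 Ω
|Z| = √(150² + 435²) = 460 Ω
I = V/|Z| = 381 mA
V_L = I·|Z_L| = 0.381 × 435 = 165 V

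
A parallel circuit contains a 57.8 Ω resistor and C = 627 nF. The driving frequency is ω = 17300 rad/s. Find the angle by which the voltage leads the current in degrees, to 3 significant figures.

-32.1°

X_C = 1/(ωC) = 92.2 Ω
Parallel: admittances add. Y = 1/R + jωC
Y = (0.0173 + j0.0108) S
|Y| = 0.0204 S → |Z| = 1/|Y| = 49.0 Ω, ∠Z = −∠Y = -32.1°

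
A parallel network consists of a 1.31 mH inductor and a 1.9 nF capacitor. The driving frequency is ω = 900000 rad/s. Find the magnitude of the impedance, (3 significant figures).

X_L = ωL = 1180 Ω
X_C = 1/(ωC) = 585 Ω
Parallel: admittances add. Y = 1/(jωL) + jωC
Y = (0 + j0.000862) S
|Y| = 0.000862 S → |Z| = 1/|Y| = 1160 Ω, ∠Z = −∠Y = -90.0°

1160 Ω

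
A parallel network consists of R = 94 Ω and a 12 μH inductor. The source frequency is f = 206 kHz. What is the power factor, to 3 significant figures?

ω = 2πf = 1.294e+06 rad/s
X_L = ωL = 15.5 Ω
Parallel: admittances add. Y = 1/R + 1/(jωL)
Y = (0.0106 − j0.0644) S
|Y| = 0.0653 S → |Z| = 1/|Y| = 15.3 Ω, ∠Z = −∠Y = 80.6°
cos φ = cos(80.6°) = 0.163

0.163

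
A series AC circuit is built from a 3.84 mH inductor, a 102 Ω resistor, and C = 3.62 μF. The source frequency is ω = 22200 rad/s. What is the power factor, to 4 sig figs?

X_L = ωL = 85.25 Ω
X_C = 1/(ωC) = 12.44 Ω
Net reactance X = X_L − X_C = 72.80 Ω
Z = 102.0 + j72.80 Ω
|Z| = √(102.0² + 72.80²) = 125.3 Ω
∠Z = arctan(72.80/102.0) = 35.52°
cos φ = cos(35.52°) = 0.8139

0.8139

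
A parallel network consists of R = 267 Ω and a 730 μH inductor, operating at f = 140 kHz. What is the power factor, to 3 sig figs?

ω = 2πf = 879600 rad/s
X_L = ωL = 642 Ω
Parallel: admittances add. Y = 1/R + 1/(jωL)
Y = (0.00375 − j0.00156) S
|Y| = 0.00406 S → |Z| = 1/|Y| = 247 Ω, ∠Z = −∠Y = 22.6°
cos φ = cos(22.6°) = 0.923

0.923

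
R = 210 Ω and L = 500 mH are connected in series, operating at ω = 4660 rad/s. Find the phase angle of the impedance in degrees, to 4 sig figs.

84.85°

X_L = ωL = 2330 Ω
Z = 210.0 + j2330 Ω
|Z| = √(210.0² + 2330²) = 2339 Ω
∠Z = arctan(2330/210.0) = 84.85°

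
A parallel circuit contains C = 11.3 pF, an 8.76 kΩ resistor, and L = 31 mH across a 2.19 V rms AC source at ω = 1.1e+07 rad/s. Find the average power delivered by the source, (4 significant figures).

X_L = ωL = 341000 Ω
X_C = 1/(ωC) = 8045 Ω
Parallel: admittances add. Y = 1/R + 1/(jωL) + jωC
Y = (0.0001142 + j0.0001214) S
|Y| = 0.0001666 S → |Z| = 1/|Y| = 6002 Ω, ∠Z = −∠Y = -46.75°
I = V/|Z| = 364.9 μA
P = VI cos φ = 2.19 × 0.0003649 × cos(-46.75°) = 547.5 μW

547.5 μW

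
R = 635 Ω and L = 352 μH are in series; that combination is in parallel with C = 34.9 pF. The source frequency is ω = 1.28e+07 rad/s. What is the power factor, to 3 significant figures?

0.133

X_L = ωL = 4510 Ω
X_C = 1/(ωC) = 2240 Ω
Branch 1 (R+jX_L): Z₁ = 635 + j4510 Ω, |Z₁| = 4550 Ω
Branch 2 (−jX_C): Z₂ = −j2240 Ω
Parallel: Z = Z₁Z₂/(Z₁+Z₂), |Z| = 4330 Ω, ∠Z = -82.4°
cos φ = cos(-82.4°) = 0.133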